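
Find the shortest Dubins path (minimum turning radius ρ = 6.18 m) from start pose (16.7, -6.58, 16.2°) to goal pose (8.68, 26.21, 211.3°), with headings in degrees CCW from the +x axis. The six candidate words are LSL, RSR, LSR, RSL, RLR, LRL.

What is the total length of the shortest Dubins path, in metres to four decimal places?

Let ψ = atan2(Δy, Δx) = atan2(32.79, -8.02) = 103.7440° be the start→goal bearing.
Normalize: d = |goal − start| / ρ = 33.756548/6.18 = 5.462225, α = (θ_start − ψ) mod 360° = 272.4560° = 4.755255 rad, β = (θ_goal − ψ) mod 360° = 107.5560° = 1.877207 rad.
Common terms: sin α = -0.999081, cos α = 0.042853, sin β = 0.953422, cos β = -0.301638, cos(α−β) = -0.965473, d² = 29.835897. Work in radians in the unit-radius frame; every candidate has L = ρ·(t + p + q).
LSL: p² = 2 + d² − 2cos(α−β) + 2d(sin α − sin β) = 12.436814; p = √p² = 3.526587; φ = atan2(cos β − cos α, d + sin α − sin β) = -0.097840 rad; t = (φ − α) mod 2π = 1.430090 rad, q = (β − φ) mod 2π = 1.975047 rad → L = 6.18·(1.430090 + 3.526587 + 1.975047) = 6.18·6.931724 = 42.838055 m
RSR: p² = 2 + d² − 2cos(α−β) + 2d(sin β − sin α) = 55.096870; p = √p² = 7.422727; φ = atan2(cos α − cos β, d − sin α + sin β) = 0.046427 rad; t = (α − φ) mod 2π = 4.708828 rad, q = (φ − β) mod 2π = 4.452405 rad → L = 6.18·(4.708828 + 7.422727 + 4.452405) = 6.18·16.583960 = 102.488872 m
LSR: p² = d² − 2 + 2cos(α−β) + 2d(sin α + sin β) = 25.406152; p = √p² = 5.040452; φ = atan2(−cos α − cos β, d + sin α + sin β) − atan2(−2, p) = 0.425476 rad; t = (φ − α) mod 2π = 1.953407 rad, q = (φ − β) mod 2π = 4.831455 rad → L = 6.18·(1.953407 + 5.040452 + 4.831455) = 6.18·11.825313 = 73.080434 m
RSL: p² = d² − 2 + 2cos(α−β) − 2d(sin α + sin β) = 26.403751; p = √p² = 5.138458; φ = atan2(cos α + cos β, d − sin α − sin β) − atan2(2, p) = -0.418131 rad; t = (α − φ) mod 2π = 5.173385 rad, q = (β − φ) mod 2π = 2.295337 rad → L = 6.18·(5.173385 + 5.138458 + 2.295337) = 6.18·12.607181 = 77.912378 m
RLR: c = (6 − d² + 2cos(α−β) + 2d(sin α − sin β))/8 = -5.887109, |c| > 1 → infeasible
LRL: c = (6 − d² + 2cos(α−β) − 2d(sin α − sin β))/8 = -0.554602; p = 2π − arccos c = 4.124505 rad; φ = atan2(cos β − cos α, d + sin α − sin β) = -0.097840 rad; t = (φ − α + p/2) mod 2π = 3.492343 rad, q = (β − α − t + p) mod 2π = 4.037299 rad → L = 6.18·(3.492343 + 4.124505 + 4.037299) = 6.18·11.654147 = 72.022627 m
Shortest: LSL with L = 42.838055 m ≈ 42.8381 m

42.8381 m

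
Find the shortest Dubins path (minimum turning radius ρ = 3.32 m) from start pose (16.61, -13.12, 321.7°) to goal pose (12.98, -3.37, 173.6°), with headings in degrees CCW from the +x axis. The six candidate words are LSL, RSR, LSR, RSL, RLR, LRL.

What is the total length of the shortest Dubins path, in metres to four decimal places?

19.4536 m

Let ψ = atan2(Δy, Δx) = atan2(9.75, -3.63) = 110.4207° be the start→goal bearing.
Normalize: d = |goal − start| / ρ = 10.403817/3.32 = 3.133680, α = (θ_start − ψ) mod 360° = 211.2793° = 3.687520 rad, β = (θ_goal − ψ) mod 360° = 63.1793° = 1.102687 rad.
Common terms: sin α = -0.519211, cos α = -0.854646, sin β = 0.892423, cos β = 0.451200, cos(α−β) = -0.848972, d² = 9.819948. Work in radians in the unit-radius frame; every candidate has L = ρ·(t + p + q).
LSL: p² = 2 + d² − 2cos(α−β) + 2d(sin α − sin β) = 4.670677; p = √p² = 2.161175; φ = atan2(cos β − cos α, d + sin α − sin β) = 0.648799 rad; t = (φ − α) mod 2π = 3.244464 rad, q = (β − φ) mod 2π = 0.453888 rad → L = 3.32·(3.244464 + 2.161175 + 0.453888) = 3.32·5.859528 = 19.453632 m
RSR: p² = 2 + d² − 2cos(α−β) + 2d(sin β − sin α) = 22.365107; p = √p² = 4.729176; φ = atan2(cos α − cos β, d − sin α + sin β) = -0.279761 rad; t = (α − φ) mod 2π = 3.967280 rad, q = (φ − β) mod 2π = 4.900738 rad → L = 3.32·(3.967280 + 4.729176 + 4.900738) = 3.32·13.597194 = 45.142684 m
LSR: p² = d² − 2 + 2cos(α−β) + 2d(sin α + sin β) = 8.461061; p = √p² = 2.908790; φ = atan2(−cos α − cos β, d + sin α + sin β) − atan2(−2, p) = 0.716876 rad; t = (φ − α) mod 2π = 3.312542 rad, q = (φ − β) mod 2π = 5.897374 rad → L = 3.32·(3.312542 + 2.908790 + 5.897374) = 3.32·12.118706 = 40.234104 m
RSL: p² = d² − 2 + 2cos(α−β) − 2d(sin α + sin β) = 3.782949; p = √p² = 1.944980; φ = atan2(cos α + cos β, d − sin α − sin β) − atan2(2, p) = -0.944468 rad; t = (α − φ) mod 2π = 4.631988 rad, q = (β − φ) mod 2π = 2.047155 rad → L = 3.32·(4.631988 + 1.944980 + 2.047155) = 3.32·8.624123 = 28.632089 m
RLR: c = (6 − d² + 2cos(α−β) + 2d(sin α − sin β))/8 = -1.795638, |c| > 1 → infeasible
LRL: c = (6 − d² + 2cos(α−β) − 2d(sin α − sin β))/8 = 0.416165; p = 2π − arccos c = 5.141613 rad; φ = atan2(cos β − cos α, d + sin α − sin β) = 0.648799 rad; t = (φ − α + p/2) mod 2π = 5.815271 rad, q = (β − α − t + p) mod 2π = 3.024695 rad → L = 3.32·(5.815271 + 5.141613 + 3.024695) = 3.32·13.981579 = 46.418842 m
Shortest: LSL with L = 19.453632 m ≈ 19.4536 m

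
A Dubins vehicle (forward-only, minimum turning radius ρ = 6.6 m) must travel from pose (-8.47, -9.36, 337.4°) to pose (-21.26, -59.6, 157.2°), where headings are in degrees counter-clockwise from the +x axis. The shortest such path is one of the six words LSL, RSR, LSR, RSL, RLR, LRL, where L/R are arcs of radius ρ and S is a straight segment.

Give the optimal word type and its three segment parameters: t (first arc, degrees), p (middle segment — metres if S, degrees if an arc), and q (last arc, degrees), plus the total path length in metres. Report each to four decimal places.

RSR: t = 78.8308°, p = 38.8328 m, q = 101.3692°, L = 59.5903 m

Let ψ = atan2(Δy, Δx) = atan2(-50.24, -12.79) = -104.2828° be the start→goal bearing.
Normalize: d = |goal − start| / ρ = 51.842470/6.6 = 7.854920, α = (θ_start − ψ) mod 360° = 81.6828° = 1.425635 rad, β = (θ_goal − ψ) mod 360° = 261.4828° = 4.563737 rad.
Common terms: sin α = 0.989483, cos α = 0.144652, sin β = -0.988972, cos β = -0.148105, cos(α−β) = -0.999994, d² = 61.699764. Work in radians in the unit-radius frame; every candidate has L = ρ·(t + p + q).
LSL: p² = 2 + d² − 2cos(α−β) + 2d(sin α − sin β) = 96.780948; p = √p² = 9.837731; φ = atan2(cos β − cos α, d + sin α − sin β) = -0.029763 rad; t = (φ − α) mod 2π = 4.827788 rad, q = (β − φ) mod 2π = 4.593500 rad → L = 6.6·(4.827788 + 9.837731 + 4.593500) = 6.6·19.259018 = 127.109520 m
RSR: p² = 2 + d² − 2cos(α−β) + 2d(sin β − sin α) = 34.618555; p = √p² = 5.883753; φ = atan2(cos α − cos β, d − sin α + sin β) = 0.049778 rad; t = (α − φ) mod 2π = 1.375857 rad, q = (φ − β) mod 2π = 1.769226 rad → L = 6.6·(1.375857 + 5.883753 + 1.769226) = 6.6·9.028837 = 59.590323 m
LSR: p² = d² − 2 + 2cos(α−β) + 2d(sin α + sin β) = 57.707803; p = √p² = 7.596565; φ = atan2(−cos α − cos β, d + sin α + sin β) − atan2(−2, p) = 0.257875 rad; t = (φ − α) mod 2π = 5.115425 rad, q = (φ − β) mod 2π = 1.977323 rad → L = 6.6·(5.115425 + 7.596565 + 1.977323) = 6.6·14.689314 = 96.949470 m
RSL: p² = d² − 2 + 2cos(α−β) − 2d(sin α + sin β) = 57.691749; p = √p² = 7.595508; φ = atan2(cos α + cos β, d − sin α − sin β) − atan2(2, p) = -0.257909 rad; t = (α − φ) mod 2π = 1.683544 rad, q = (β − φ) mod 2π = 4.821646 rad → L = 6.6·(1.683544 + 7.595508 + 4.821646) = 6.6·14.100697 = 93.064603 m
RLR: c = (6 − d² + 2cos(α−β) + 2d(sin α − sin β))/8 = -3.327319, |c| > 1 → infeasible
LRL: c = (6 − d² + 2cos(α−β) − 2d(sin α − sin β))/8 = -11.097618, |c| > 1 → infeasible
Shortest: RSR with L = 59.590323 m ≈ 59.5903 m
Convert RSR to answer units (arcs ×180/π): t = 1.375857·180/π = 78.8308°, p = ρ·p = 6.6·5.883753 = 38.8328 m, q = 1.769226·180/π = 101.3692°, L = 59.5903 m.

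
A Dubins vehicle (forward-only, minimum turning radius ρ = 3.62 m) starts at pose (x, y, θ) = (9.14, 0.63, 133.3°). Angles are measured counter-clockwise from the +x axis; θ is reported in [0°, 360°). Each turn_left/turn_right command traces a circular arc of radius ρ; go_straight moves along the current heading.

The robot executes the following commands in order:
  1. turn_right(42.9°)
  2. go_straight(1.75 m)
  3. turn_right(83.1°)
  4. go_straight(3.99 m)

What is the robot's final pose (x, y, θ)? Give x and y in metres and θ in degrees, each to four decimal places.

(15.2600, 8.9603, 7.3000°)

set_pose: (x, y, θ) = (9.1400, 0.6300, 133.3000°), ρ = 3.62
turn_right(42.9°): centre at ρ to the right, rotate −42.9° → (8.1546, 3.0874, 90.4000°)
go_straight(1.75): x += 1.75·cos θ, y += 1.75·sin θ → (8.1424, 4.8373, 90.4000°)
turn_right(83.1°): centre at ρ to the right, rotate −83.1° → (11.3023, 8.4533, 7.3000°)
go_straight(3.99): x += 3.99·cos θ, y += 3.99·sin θ → (15.2600, 8.9603, 7.3000°)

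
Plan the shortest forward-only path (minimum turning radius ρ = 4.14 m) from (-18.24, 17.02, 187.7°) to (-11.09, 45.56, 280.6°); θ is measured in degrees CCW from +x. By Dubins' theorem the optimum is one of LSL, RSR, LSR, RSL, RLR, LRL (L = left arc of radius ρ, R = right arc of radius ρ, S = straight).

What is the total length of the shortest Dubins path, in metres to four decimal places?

Let ψ = atan2(Δy, Δx) = atan2(28.54, 7.15) = 75.9354° be the start→goal bearing.
Normalize: d = |goal − start| / ρ = 29.422000/4.14 = 7.106763, α = (θ_start − ψ) mod 360° = 111.7646° = 1.950660 rad, β = (θ_goal − ψ) mod 360° = 204.6646° = 3.572071 rad.
Common terms: sin α = 0.928715, cos α = -0.370794, sin β = -0.417305, cos β = -0.908766, cos(α−β) = -0.050593, d² = 50.506085. Work in radians in the unit-radius frame; every candidate has L = ρ·(t + p + q).
LSL: p² = 2 + d² − 2cos(α−β) + 2d(sin α − sin β) = 71.738971; p = √p² = 8.469886; φ = atan2(cos β − cos α, d + sin α − sin β) = -0.063559 rad; t = (φ − α) mod 2π = 4.268967 rad, q = (β − φ) mod 2π = 3.635630 rad → L = 4.14·(4.268967 + 8.469886 + 3.635630) = 4.14·16.374482 = 67.790357 m
RSR: p² = 2 + d² − 2cos(α−β) + 2d(sin β − sin α) = 33.475571; p = √p² = 5.785808; φ = atan2(cos α − cos β, d − sin α + sin β) = 0.093116 rad; t = (α − φ) mod 2π = 1.857544 rad, q = (φ − β) mod 2π = 2.804230 rad → L = 4.14·(1.857544 + 5.785808 + 2.804230) = 4.14·10.447582 = 43.252990 m
LSR: p² = d² − 2 + 2cos(α−β) + 2d(sin α + sin β) = 55.673837; p = √p² = 7.461490; φ = atan2(−cos α − cos β, d + sin α + sin β) − atan2(−2, p) = 0.428295 rad; t = (φ − α) mod 2π = 4.760821 rad, q = (φ − β) mod 2π = 3.139410 rad → L = 4.14·(4.760821 + 7.461490 + 3.139410) = 4.14·15.361720 = 63.597523 m
RSL: p² = d² − 2 + 2cos(α−β) − 2d(sin α + sin β) = 41.135962; p = √p² = 6.413732; φ = atan2(cos α + cos β, d − sin α − sin β) − atan2(2, p) = -0.493904 rad; t = (α − φ) mod 2π = 2.444564 rad, q = (β − φ) mod 2π = 4.065975 rad → L = 4.14·(2.444564 + 6.413732 + 4.065975) = 4.14·12.924271 = 53.506482 m
RLR: c = (6 − d² + 2cos(α−β) + 2d(sin α − sin β))/8 = -3.184446, |c| > 1 → infeasible
LRL: c = (6 − d² + 2cos(α−β) − 2d(sin α − sin β))/8 = -7.967371, |c| > 1 → infeasible
Shortest: RSR with L = 43.252990 m ≈ 43.2530 m

43.2530 m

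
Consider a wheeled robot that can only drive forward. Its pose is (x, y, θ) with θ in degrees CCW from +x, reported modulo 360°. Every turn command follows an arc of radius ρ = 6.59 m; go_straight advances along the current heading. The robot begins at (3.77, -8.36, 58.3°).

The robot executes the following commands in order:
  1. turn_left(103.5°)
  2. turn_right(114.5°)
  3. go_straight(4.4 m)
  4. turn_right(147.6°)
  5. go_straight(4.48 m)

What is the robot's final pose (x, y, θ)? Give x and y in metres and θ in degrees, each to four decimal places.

(10.9464, 5.2710, 259.7000°)

set_pose: (x, y, θ) = (3.7700, -8.3600, 58.3000°), ρ = 6.59
turn_left(103.5°): centre at ρ to the left, rotate +103.5° → (0.2214, 1.3632, 161.8000°)
turn_right(114.5°): centre at ρ to the right, rotate −114.5° → (-2.5634, 12.0926, 47.3000°)
go_straight(4.4): x += 4.4·cos θ, y += 4.4·sin θ → (0.4205, 15.3262, 47.3000°)
turn_right(147.6°): centre at ρ to the right, rotate −147.6° → (11.7474, 9.6788, -100.3000° ≡ 259.7000°)
go_straight(4.48): x += 4.48·cos θ, y += 4.48·sin θ → (10.9464, 5.2710, 259.7000°)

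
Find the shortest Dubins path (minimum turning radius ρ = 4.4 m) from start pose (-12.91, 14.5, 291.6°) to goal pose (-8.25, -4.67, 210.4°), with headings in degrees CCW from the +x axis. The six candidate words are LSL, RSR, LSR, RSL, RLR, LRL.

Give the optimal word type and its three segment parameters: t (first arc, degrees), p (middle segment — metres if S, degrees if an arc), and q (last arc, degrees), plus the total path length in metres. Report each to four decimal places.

Let ψ = atan2(Δy, Δx) = atan2(-19.17, 4.66) = -76.3371° be the start→goal bearing.
Normalize: d = |goal − start| / ρ = 19.728267/4.4 = 4.483697, α = (θ_start − ψ) mod 360° = 7.9371° = 0.138528 rad, β = (θ_goal − ψ) mod 360° = 286.7371° = 5.004506 rad.
Common terms: sin α = 0.138086, cos α = 0.990420, sin β = -0.957636, cos β = 0.287980, cos(α−β) = 0.152986, d² = 20.103538. Work in radians in the unit-radius frame; every candidate has L = ρ·(t + p + q).
LSL: p² = 2 + d² − 2cos(α−β) + 2d(sin α − sin β) = 31.623336; p = √p² = 5.623463; φ = atan2(cos β − cos α, d + sin α − sin β) = -0.125239 rad; t = (φ − α) mod 2π = 6.019418 rad, q = (β − φ) mod 2π = 5.129746 rad → L = 4.4·(6.019418 + 5.623463 + 5.129746) = 4.4·16.772626 = 73.799556 m
RSR: p² = 2 + d² − 2cos(α−β) + 2d(sin β − sin α) = 11.971797; p = √p² = 3.460028; φ = atan2(cos α − cos β, d − sin α + sin β) = 0.204437 rad; t = (α − φ) mod 2π = 6.217277 rad, q = (φ − β) mod 2π = 1.483116 rad → L = 4.4·(6.217277 + 3.460028 + 1.483116) = 4.4·11.160421 = 49.105853 m
LSR: p² = d² − 2 + 2cos(α−β) + 2d(sin α + sin β) = 11.060276; p = √p² = 3.325699; φ = atan2(−cos α − cos β, d + sin α + sin β) − atan2(−2, p) = 0.205742 rad; t = (φ − α) mod 2π = 0.067214 rad, q = (φ − β) mod 2π = 1.484421 rad → L = 4.4·(0.067214 + 3.325699 + 1.484421) = 4.4·4.877334 = 21.460270 m
RSL: p² = d² − 2 + 2cos(α−β) − 2d(sin α + sin β) = 25.758744; p = √p² = 5.075307; φ = atan2(cos α + cos β, d − sin α − sin β) − atan2(2, p) = -0.138832 rad; t = (α − φ) mod 2π = 0.277361 rad, q = (β − φ) mod 2π = 5.143339 rad → L = 4.4·(0.277361 + 5.075307 + 5.143339) = 4.4·10.496007 = 46.182429 m
RLR: c = (6 − d² + 2cos(α−β) + 2d(sin α − sin β))/8 = -0.496475; p = 2π − arccos c = 4.192856 rad; φ = atan2(cos α − cos β, d − sin α + sin β) = 0.204437 rad; t = (α − φ + p/2) mod 2π = 2.030520 rad, q = (α − β − t + p) mod 2π = 3.579544 rad → L = 4.4·(2.030520 + 4.192856 + 3.579544) = 4.4·9.802920 = 43.132847 m
LRL: c = (6 − d² + 2cos(α−β) − 2d(sin α − sin β))/8 = -2.952917, |c| > 1 → infeasible
Shortest: LSR with L = 21.460270 m ≈ 21.4603 m
Convert LSR to answer units (arcs ×180/π): t = 0.067214·180/π = 3.8511°, p = ρ·p = 4.4·3.325699 = 14.6331 m, q = 1.484421·180/π = 85.0511°, L = 21.4603 m.

LSR: t = 3.8511°, p = 14.6331 m, q = 85.0511°, L = 21.4603 m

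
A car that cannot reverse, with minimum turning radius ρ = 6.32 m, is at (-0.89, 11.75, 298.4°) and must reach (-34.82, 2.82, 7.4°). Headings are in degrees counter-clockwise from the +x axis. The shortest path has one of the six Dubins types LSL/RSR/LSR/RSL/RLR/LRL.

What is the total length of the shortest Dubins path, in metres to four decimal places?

62.2317 m

Let ψ = atan2(Δy, Δx) = atan2(-8.93, -33.93) = -165.2548° be the start→goal bearing.
Normalize: d = |goal − start| / ρ = 35.085464/6.32 = 5.551498, α = (θ_start − ψ) mod 360° = 103.6548° = 1.809117 rad, β = (θ_goal − ψ) mod 360° = 172.6548° = 3.013394 rad.
Common terms: sin α = 0.971736, cos α = -0.236071, sin β = 0.127848, cos β = -0.991794, cos(α−β) = 0.358368, d² = 30.819125. Work in radians in the unit-radius frame; every candidate has L = ρ·(t + p + q).
LSL: p² = 2 + d² − 2cos(α−β) + 2d(sin α − sin β) = 41.472076; p = √p² = 6.439882; φ = atan2(cos β − cos α, d + sin α − sin β) = -0.117621 rad; t = (φ − α) mod 2π = 4.356447 rad, q = (β − φ) mod 2π = 3.131016 rad → L = 6.32·(4.356447 + 6.439882 + 3.131016) = 6.32·13.927344 = 88.020815 m
RSR: p² = 2 + d² − 2cos(α−β) + 2d(sin β − sin α) = 22.732701; p = √p² = 4.767882; φ = atan2(cos α − cos β, d − sin α + sin β) = 0.159174 rad; t = (α − φ) mod 2π = 1.649943 rad, q = (φ − β) mod 2π = 3.428965 rad → L = 6.32·(1.649943 + 4.767882 + 3.428965) = 6.32·9.846790 = 62.231715 m
LSR: p² = d² − 2 + 2cos(α−β) + 2d(sin α + sin β) = 41.744528; p = √p² = 6.461001; φ = atan2(−cos α − cos β, d + sin α + sin β) − atan2(−2, p) = 0.482751 rad; t = (φ − α) mod 2π = 4.956819 rad, q = (φ − β) mod 2π = 3.752542 rad → L = 6.32·(4.956819 + 6.461001 + 3.752542) = 6.32·15.170361 = 95.876682 m
RSL: p² = d² − 2 + 2cos(α−β) − 2d(sin α + sin β) = 17.327193; p = √p² = 4.162595; φ = atan2(cos α + cos β, d − sin α − sin β) − atan2(2, p) = -0.717017 rad; t = (α − φ) mod 2π = 2.526134 rad, q = (β − φ) mod 2π = 3.730411 rad → L = 6.32·(2.526134 + 4.162595 + 3.730411) = 6.32·10.419140 = 65.848964 m
RLR: c = (6 − d² + 2cos(α−β) + 2d(sin α − sin β))/8 = -1.841588, |c| > 1 → infeasible
LRL: c = (6 − d² + 2cos(α−β) − 2d(sin α − sin β))/8 = -4.184009, |c| > 1 → infeasible
Shortest: RSR with L = 62.231715 m ≈ 62.2317 m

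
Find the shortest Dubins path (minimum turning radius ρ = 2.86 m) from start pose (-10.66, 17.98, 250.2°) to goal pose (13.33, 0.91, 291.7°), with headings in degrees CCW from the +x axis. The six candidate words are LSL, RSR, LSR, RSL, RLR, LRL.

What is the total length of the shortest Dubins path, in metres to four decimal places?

Let ψ = atan2(Δy, Δx) = atan2(-17.07, 23.99) = -35.4336° be the start→goal bearing.
Normalize: d = |goal − start| / ρ = 29.443250/2.86 = 10.294843, α = (θ_start − ψ) mod 360° = 285.6336° = 4.985247 rad, β = (θ_goal − ψ) mod 360° = 327.1336° = 5.709559 rad.
Common terms: sin α = -0.963005, cos α = 0.269485, sin β = -0.542682, cos β = 0.839938, cos(α−β) = 0.748956, d² = 105.983789. Work in radians in the unit-radius frame; every candidate has L = ρ·(t + p + q).
LSL: p² = 2 + d² − 2cos(α−β) + 2d(sin α − sin β) = 97.831561; p = √p² = 9.890984; φ = atan2(cos β − cos α, d + sin α − sin β) = 0.057706 rad; t = (φ − α) mod 2π = 1.355644 rad, q = (β − φ) mod 2π = 5.651853 rad → L = 2.86·(1.355644 + 9.890984 + 5.651853) = 2.86·16.898481 = 48.329655 m
RSR: p² = 2 + d² − 2cos(α−β) + 2d(sin β − sin α) = 115.140194; p = √p² = 10.730340; φ = atan2(cos α − cos β, d − sin α + sin β) = -0.053188 rad; t = (α − φ) mod 2π = 5.038435 rad, q = (φ − β) mod 2π = 0.520439 rad → L = 2.86·(5.038435 + 10.730340 + 0.520439) = 2.86·16.289214 = 46.587151 m
LSR: p² = d² − 2 + 2cos(α−β) + 2d(sin α + sin β) = 74.480093; p = √p² = 8.630185; φ = atan2(−cos α − cos β, d + sin α + sin β) − atan2(−2, p) = 0.102163 rad; t = (φ − α) mod 2π = 1.400101 rad, q = (φ − β) mod 2π = 0.675789 rad → L = 2.86·(1.400101 + 8.630185 + 0.675789) = 2.86·10.706075 = 30.619374 m
RSL: p² = d² − 2 + 2cos(α−β) − 2d(sin α + sin β) = 136.483308; p = √p² = 11.682607; φ = atan2(cos α + cos β, d − sin α − sin β) − atan2(2, p) = -0.075812 rad; t = (α − φ) mod 2π = 5.061059 rad, q = (β − φ) mod 2π = 5.785371 rad → L = 2.86·(5.061059 + 11.682607 + 5.785371) = 2.86·22.529037 = 64.433045 m
RLR: c = (6 − d² + 2cos(α−β) + 2d(sin α − sin β))/8 = -13.392524, |c| > 1 → infeasible
LRL: c = (6 − d² + 2cos(α−β) − 2d(sin α − sin β))/8 = -11.228945, |c| > 1 → infeasible
Shortest: LSR with L = 30.619374 m ≈ 30.6194 m

30.6194 m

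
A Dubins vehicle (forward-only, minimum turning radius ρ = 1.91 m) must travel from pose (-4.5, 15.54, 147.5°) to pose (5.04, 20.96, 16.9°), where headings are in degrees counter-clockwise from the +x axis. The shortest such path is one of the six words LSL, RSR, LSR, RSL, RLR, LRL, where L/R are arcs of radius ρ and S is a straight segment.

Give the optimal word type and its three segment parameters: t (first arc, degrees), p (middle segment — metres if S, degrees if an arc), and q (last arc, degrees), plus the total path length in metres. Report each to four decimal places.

Let ψ = atan2(Δy, Δx) = atan2(5.42, 9.54) = 29.6024° be the start→goal bearing.
Normalize: d = |goal − start| / ρ = 10.972147/1.91 = 5.744579, α = (θ_start − ψ) mod 360° = 117.8976° = 2.057702 rad, β = (θ_goal − ψ) mod 360° = 347.2976° = 6.061487 rad.
Common terms: sin α = 0.883785, cos α = -0.467893, sin β = -0.219887, cos β = 0.975525, cos(α−β) = -0.650774, d² = 33.000192. Work in radians in the unit-radius frame; every candidate has L = ρ·(t + p + q).
LSL: p² = 2 + d² − 2cos(α−β) + 2d(sin α − sin β) = 48.982003; p = √p² = 6.998714; φ = atan2(cos β − cos α, d + sin α − sin β) = 0.207731 rad; t = (φ − α) mod 2π = 4.433215 rad, q = (β − φ) mod 2π = 5.853756 rad → L = 1.91·(4.433215 + 6.998714 + 5.853756) = 1.91·17.285685 = 33.015658 m
RSR: p² = 2 + d² − 2cos(α−β) + 2d(sin β − sin α) = 23.621478; p = √p² = 4.860193; φ = atan2(cos α − cos β, d − sin α + sin β) = -0.301537 rad; t = (α − φ) mod 2π = 2.359238 rad, q = (φ − β) mod 2π = 6.203347 rad → L = 1.91·(2.359238 + 4.860193 + 6.203347) = 1.91·13.422779 = 25.637507 m
LSR: p² = d² − 2 + 2cos(α−β) + 2d(sin α + sin β) = 37.326276; p = √p² = 6.109523; φ = atan2(−cos α − cos β, d + sin α + sin β) − atan2(−2, p) = 0.237315 rad; t = (φ − α) mod 2π = 4.462799 rad, q = (φ − β) mod 2π = 0.459014 rad → L = 1.91·(4.462799 + 6.109523 + 0.459014) = 1.91·11.031336 = 21.069853 m
RSL: p² = d² − 2 + 2cos(α−β) − 2d(sin α + sin β) = 22.071011; p = √p² = 4.697979; φ = atan2(cos α + cos β, d − sin α − sin β) − atan2(2, p) = -0.302892 rad; t = (α − φ) mod 2π = 2.360594 rad, q = (β − φ) mod 2π = 0.081194 rad → L = 1.91·(2.360594 + 4.697979 + 0.081194) = 1.91·7.139767 = 13.636955 m
RLR: c = (6 − d² + 2cos(α−β) + 2d(sin α − sin β))/8 = -1.952685, |c| > 1 → infeasible
LRL: c = (6 − d² + 2cos(α−β) − 2d(sin α − sin β))/8 = -5.122750, |c| > 1 → infeasible
Shortest: RSL with L = 13.636955 m ≈ 13.6370 m
Convert RSL to answer units (arcs ×180/π): t = 2.360594·180/π = 135.2521°, p = ρ·p = 1.91·4.697979 = 8.9731 m, q = 0.081194·180/π = 4.6521°, L = 13.6370 m.

RSL: t = 135.2521°, p = 8.9731 m, q = 4.6521°, L = 13.6370 m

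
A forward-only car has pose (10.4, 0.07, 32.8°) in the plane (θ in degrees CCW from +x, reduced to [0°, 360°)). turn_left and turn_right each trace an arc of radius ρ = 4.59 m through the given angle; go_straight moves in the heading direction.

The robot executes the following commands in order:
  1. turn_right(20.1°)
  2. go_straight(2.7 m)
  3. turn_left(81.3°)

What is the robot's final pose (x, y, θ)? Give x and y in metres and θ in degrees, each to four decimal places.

set_pose: (x, y, θ) = (10.4000, 0.0700, 32.8000°), ρ = 4.59
turn_right(20.1°): centre at ρ to the right, rotate −20.1° → (11.8773, 0.6895, 12.7000°)
go_straight(2.7): x += 2.7·cos θ, y += 2.7·sin θ → (14.5113, 1.2831, 12.7000°)
turn_left(81.3°): centre at ρ to the left, rotate +81.3° → (18.0810, 6.0810, 94.0000°)

(18.0810, 6.0810, 94.0000°)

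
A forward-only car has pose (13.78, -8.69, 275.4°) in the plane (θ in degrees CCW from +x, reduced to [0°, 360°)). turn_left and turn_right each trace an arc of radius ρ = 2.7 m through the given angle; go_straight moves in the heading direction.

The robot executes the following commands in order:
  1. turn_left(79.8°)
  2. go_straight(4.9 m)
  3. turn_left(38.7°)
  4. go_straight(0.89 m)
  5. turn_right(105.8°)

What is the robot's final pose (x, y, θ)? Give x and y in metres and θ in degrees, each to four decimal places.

(27.6678, -11.9928, 288.1000°)

set_pose: (x, y, θ) = (13.7800, -8.6900, 275.4000°), ρ = 2.7
turn_left(79.8°): centre at ρ to the left, rotate +79.8° → (16.2421, -11.1264, 355.2000°)
go_straight(4.9): x += 4.9·cos θ, y += 4.9·sin θ → (21.1249, -11.5365, 355.2000°)
turn_left(38.7°): centre at ρ to the left, rotate +38.7° → (22.8567, -11.0870, 393.9000° ≡ 33.9000°)
go_straight(0.89): x += 0.89·cos θ, y += 0.89·sin θ → (23.5955, -10.5906, 33.9000°)
turn_right(105.8°): centre at ρ to the right, rotate −105.8° → (27.6678, -11.9928, -71.9000° ≡ 288.1000°)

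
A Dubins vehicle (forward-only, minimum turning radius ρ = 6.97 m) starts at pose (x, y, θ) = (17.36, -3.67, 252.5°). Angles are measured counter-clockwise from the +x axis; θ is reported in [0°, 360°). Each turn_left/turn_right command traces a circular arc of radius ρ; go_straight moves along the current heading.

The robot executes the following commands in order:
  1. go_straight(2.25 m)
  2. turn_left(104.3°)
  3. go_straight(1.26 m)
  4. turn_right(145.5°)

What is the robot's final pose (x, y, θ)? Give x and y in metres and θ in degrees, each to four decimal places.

set_pose: (x, y, θ) = (17.3600, -3.6700, 252.5000°), ρ = 6.97
go_straight(2.25): x += 2.25·cos θ, y += 2.25·sin θ → (16.6834, -5.8159, 252.5000°)
turn_left(104.3°): centre at ρ to the left, rotate +104.3° → (22.9417, -14.8709, 356.8000°)
go_straight(1.26): x += 1.26·cos θ, y += 1.26·sin θ → (24.1998, -14.9412, 356.8000°)
turn_right(145.5°): centre at ρ to the right, rotate −145.5° → (27.4318, -27.8560, 211.3000°)

(27.4318, -27.8560, 211.3000°)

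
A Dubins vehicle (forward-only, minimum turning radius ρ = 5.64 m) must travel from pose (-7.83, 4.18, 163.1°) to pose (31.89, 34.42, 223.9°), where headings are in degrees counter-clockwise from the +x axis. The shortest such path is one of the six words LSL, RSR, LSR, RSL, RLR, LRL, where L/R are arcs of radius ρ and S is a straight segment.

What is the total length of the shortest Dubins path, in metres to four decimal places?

Let ψ = atan2(Δy, Δx) = atan2(30.24, 39.72) = 37.2831° be the start→goal bearing.
Normalize: d = |goal − start| / ρ = 49.921298/5.64 = 8.851294, α = (θ_start − ψ) mod 360° = 125.8169° = 2.195919 rad, β = (θ_goal − ψ) mod 360° = 186.6169° = 3.257080 rad.
Common terms: sin α = 0.810891, cos α = -0.585197, sin β = -0.115230, cos β = -0.993339, cos(α−β) = 0.487860, d² = 78.345405. Work in radians in the unit-radius frame; every candidate has L = ρ·(t + p + q).
LSL: p² = 2 + d² − 2cos(α−β) + 2d(sin α − sin β) = 95.764434; p = √p² = 9.785930; φ = atan2(cos β − cos α, d + sin α − sin β) = -0.041719 rad; t = (φ − α) mod 2π = 4.045547 rad, q = (β − φ) mod 2π = 3.298799 rad → L = 5.64·(4.045547 + 9.785930 + 3.298799) = 5.64·17.130276 = 96.614756 m
RSR: p² = 2 + d² − 2cos(α−β) + 2d(sin β − sin α) = 62.974938; p = √p² = 7.935675; φ = atan2(cos α − cos β, d − sin α + sin β) = 0.051454 rad; t = (α − φ) mod 2π = 2.144466 rad, q = (φ − β) mod 2π = 3.077560 rad → L = 5.64·(2.144466 + 7.935675 + 3.077560) = 5.64·13.157700 = 74.209429 m
LSR: p² = d² − 2 + 2cos(α−β) + 2d(sin α + sin β) = 89.636117; p = √p² = 9.467635; φ = atan2(−cos α − cos β, d + sin α + sin β) − atan2(−2, p) = 0.372047 rad; t = (φ − α) mod 2π = 4.459313 rad, q = (φ − β) mod 2π = 3.398153 rad → L = 5.64·(4.459313 + 9.467635 + 3.398153) = 5.64·17.325101 = 97.713570 m
RSL: p² = d² − 2 + 2cos(α−β) − 2d(sin α + sin β) = 65.006132; p = √p² = 8.062638; φ = atan2(cos α + cos β, d − sin α − sin β) − atan2(2, p) = -0.434337 rad; t = (α − φ) mod 2π = 2.630257 rad, q = (β − φ) mod 2π = 3.691417 rad → L = 5.64·(2.630257 + 8.062638 + 3.691417) = 5.64·14.384312 = 81.127520 m
RLR: c = (6 − d² + 2cos(α−β) + 2d(sin α − sin β))/8 = -6.871867, |c| > 1 → infeasible
LRL: c = (6 − d² + 2cos(α−β) − 2d(sin α − sin β))/8 = -10.970554, |c| > 1 → infeasible
Shortest: RSR with L = 74.209429 m ≈ 74.2094 m

74.2094 m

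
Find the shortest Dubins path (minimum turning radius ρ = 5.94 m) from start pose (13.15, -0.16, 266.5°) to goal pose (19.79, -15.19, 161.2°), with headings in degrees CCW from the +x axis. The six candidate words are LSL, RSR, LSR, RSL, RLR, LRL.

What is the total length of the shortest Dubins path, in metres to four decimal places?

39.3386 m

Let ψ = atan2(Δy, Δx) = atan2(-15.03, 6.64) = -66.1650° be the start→goal bearing.
Normalize: d = |goal − start| / ρ = 16.431388/5.94 = 2.766227, α = (θ_start − ψ) mod 360° = 332.6650° = 5.806099 rad, β = (θ_goal − ψ) mod 360° = 227.3650° = 3.968267 rad.
Common terms: sin α = -0.459193, cos α = 0.888337, sin β = -0.735683, cos β = -0.677326, cos(α−β) = -0.263873, d² = 7.652011. Work in radians in the unit-radius frame; every candidate has L = ρ·(t + p + q).
LSL: p² = 2 + d² − 2cos(α−β) + 2d(sin α − sin β) = 11.709427; p = √p² = 3.421904; φ = atan2(cos β − cos α, d + sin α − sin β) = -0.475228 rad; t = (φ − α) mod 2π = 0.001858 rad, q = (β − φ) mod 2π = 4.443495 rad → L = 5.94·(0.001858 + 3.421904 + 4.443495) = 5.94·7.867258 = 46.731510 m
RSR: p² = 2 + d² − 2cos(α−β) + 2d(sin β − sin α) = 8.650087; p = √p² = 2.941103; φ = atan2(cos α − cos β, d − sin α + sin β) = 0.561361 rad; t = (α − φ) mod 2π = 5.244738 rad, q = (φ − β) mod 2π = 2.876279 rad → L = 5.94·(5.244738 + 2.941103 + 2.876279) = 5.94·11.062120 = 65.708993 m
LSR: p² = d² − 2 + 2cos(α−β) + 2d(sin α + sin β) = -1.486331 < 0 → infeasible
RSL: p² = d² − 2 + 2cos(α−β) − 2d(sin α + sin β) = 11.734861; p = √p² = 3.425618; φ = atan2(cos α + cos β, d − sin α − sin β) − atan2(2, p) = -0.475229 rad; t = (α − φ) mod 2π = 6.281328 rad, q = (β − φ) mod 2π = 4.443496 rad → L = 5.94·(6.281328 + 3.425618 + 4.443496) = 5.94·14.150443 = 84.053631 m
RLR: c = (6 − d² + 2cos(α−β) + 2d(sin α − sin β))/8 = -0.081261; p = 2π − arccos c = 4.631038 rad; φ = atan2(cos α − cos β, d − sin α + sin β) = 0.561361 rad; t = (α − φ + p/2) mod 2π = 1.277072 rad, q = (α − β − t + p) mod 2π = 5.191798 rad → L = 5.94·(1.277072 + 4.631038 + 5.191798) = 5.94·11.099908 = 65.933456 m
LRL: c = (6 − d² + 2cos(α−β) − 2d(sin α − sin β))/8 = -0.463678; p = 2π − arccos c = 4.230247 rad; φ = atan2(cos β − cos α, d + sin α − sin β) = -0.475228 rad; t = (φ − α + p/2) mod 2π = 2.116981 rad, q = (β − α − t + p) mod 2π = 0.275433 rad → L = 5.94·(2.116981 + 4.230247 + 0.275433) = 5.94·6.622662 = 39.338609 m
Shortest: LRL with L = 39.338609 m ≈ 39.3386 m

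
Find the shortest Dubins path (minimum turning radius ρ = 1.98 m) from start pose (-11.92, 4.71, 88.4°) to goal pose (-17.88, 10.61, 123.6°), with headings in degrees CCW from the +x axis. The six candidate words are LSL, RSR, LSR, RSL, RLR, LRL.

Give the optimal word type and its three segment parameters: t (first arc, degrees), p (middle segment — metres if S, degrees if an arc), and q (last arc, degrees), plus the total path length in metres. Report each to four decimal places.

LSR: t = 52.9120°, p = 6.1583 m, q = 17.7120°, L = 8.5989 m

Let ψ = atan2(Δy, Δx) = atan2(5.90, -5.96) = 135.2899° be the start→goal bearing.
Normalize: d = |goal − start| / ρ = 8.386394/1.98 = 4.235552, α = (θ_start − ψ) mod 360° = 313.1101° = 5.464803 rad, β = (θ_goal − ψ) mod 360° = 348.3101° = 6.079159 rad.
Common terms: sin α = -0.730041, cos α = 0.683403, sin β = -0.202614, cos β = 0.979259, cos(α−β) = 0.817145, d² = 17.939904. Work in radians in the unit-radius frame; every candidate has L = ρ·(t + p + q).
LSL: p² = 2 + d² − 2cos(α−β) + 2d(sin α − sin β) = 13.837722; p = √p² = 3.719909; φ = atan2(cos β − cos α, d + sin α − sin β) = 0.079617 rad; t = (φ − α) mod 2π = 0.898000 rad, q = (β − φ) mod 2π = 5.999542 rad → L = 1.98·(0.898000 + 3.719909 + 5.999542) = 1.98·10.617450 = 21.022551 m
RSR: p² = 2 + d² − 2cos(α−β) + 2d(sin β − sin α) = 22.773507; p = √p² = 4.772160; φ = atan2(cos α − cos β, d − sin α + sin β) = -0.062036 rad; t = (α − φ) mod 2π = 5.526839 rad, q = (φ − β) mod 2π = 0.141991 rad → L = 1.98·(5.526839 + 4.772160 + 0.141991) = 1.98·10.440989 = 20.673158 m
LSR: p² = d² − 2 + 2cos(α−β) + 2d(sin α + sin β) = 9.673573; p = √p² = 3.110237; φ = atan2(−cos α − cos β, d + sin α + sin β) − atan2(−2, p) = 0.105105 rad; t = (φ − α) mod 2π = 0.923488 rad, q = (φ − β) mod 2π = 0.309132 rad → L = 1.98·(0.923488 + 3.110237 + 0.309132) = 1.98·4.342857 = 8.598856 m
RSL: p² = d² − 2 + 2cos(α−β) − 2d(sin α + sin β) = 25.474815; p = √p² = 5.047258; φ = atan2(cos α + cos β, d − sin α − sin β) − atan2(2, p) = -0.066021 rad; t = (α − φ) mod 2π = 5.530824 rad, q = (β − φ) mod 2π = 6.145179 rad → L = 1.98·(5.530824 + 5.047258 + 6.145179) = 1.98·16.723261 = 33.112057 m
RLR: c = (6 − d² + 2cos(α−β) + 2d(sin α − sin β))/8 = -1.846688, |c| > 1 → infeasible
LRL: c = (6 − d² + 2cos(α−β) − 2d(sin α − sin β))/8 = -0.729715; p = 2π − arccos c = 3.894484 rad; φ = atan2(cos β − cos α, d + sin α − sin β) = 0.079617 rad; t = (φ − α + p/2) mod 2π = 2.845241 rad, q = (β − α − t + p) mod 2π = 1.663598 rad → L = 1.98·(2.845241 + 3.894484 + 1.663598) = 1.98·8.403323 = 16.638580 m
Shortest: LSR with L = 8.598856 m ≈ 8.5989 m
Convert LSR to answer units (arcs ×180/π): t = 0.923488·180/π = 52.9120°, p = ρ·p = 1.98·3.110237 = 6.1583 m, q = 0.309132·180/π = 17.7120°, L = 8.5989 m.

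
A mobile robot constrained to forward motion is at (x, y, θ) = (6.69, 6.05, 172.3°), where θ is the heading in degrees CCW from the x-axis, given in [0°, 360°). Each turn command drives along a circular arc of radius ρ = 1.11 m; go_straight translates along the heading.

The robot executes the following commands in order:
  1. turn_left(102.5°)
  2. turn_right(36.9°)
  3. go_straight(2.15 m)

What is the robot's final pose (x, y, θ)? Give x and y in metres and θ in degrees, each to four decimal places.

set_pose: (x, y, θ) = (6.6900, 6.0500, 172.3000°), ρ = 1.11
turn_left(102.5°): centre at ρ to the left, rotate +102.5° → (5.4352, 4.8571, 274.8000°)
turn_right(36.9°): centre at ρ to the right, rotate −36.9° → (5.2694, 4.1744, 237.9000°)
go_straight(2.15): x += 2.15·cos θ, y += 2.15·sin θ → (4.1269, 2.3531, 237.9000°)

(4.1269, 2.3531, 237.9000°)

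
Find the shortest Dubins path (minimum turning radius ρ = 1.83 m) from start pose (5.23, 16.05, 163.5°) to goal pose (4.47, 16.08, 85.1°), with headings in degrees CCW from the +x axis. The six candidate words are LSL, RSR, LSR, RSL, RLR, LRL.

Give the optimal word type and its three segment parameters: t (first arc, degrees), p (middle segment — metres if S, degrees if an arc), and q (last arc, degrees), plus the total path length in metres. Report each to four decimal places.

Let ψ = atan2(Δy, Δx) = atan2(0.03, -0.76) = 177.7395° be the start→goal bearing.
Normalize: d = |goal − start| / ρ = 0.760592/1.83 = 0.415624, α = (θ_start − ψ) mod 360° = 345.7605° = 6.034659 rad, β = (θ_goal − ψ) mod 360° = 267.3605° = 4.666321 rad.
Common terms: sin α = -0.245976, cos α = 0.969276, sin β = -0.998939, cos β = -0.046052, cos(α−β) = 0.201078, d² = 0.172743. Work in radians in the unit-radius frame; every candidate has L = ρ·(t + p + q).
LSL: p² = 2 + d² − 2cos(α−β) + 2d(sin α − sin β) = 2.396487; p = √p² = 1.548059; φ = atan2(cos β − cos α, d + sin α − sin β) = -0.715336 rad; t = (φ − α) mod 2π = 5.816375 rad, q = (β − φ) mod 2π = 5.381657 rad → L = 1.83·(5.816375 + 1.548059 + 5.381657) = 1.83·12.746092 = 23.325347 m
RSR: p² = 2 + d² − 2cos(α−β) + 2d(sin β − sin α) = 1.144688; p = √p² = 1.069901; φ = atan2(cos α − cos β, d − sin α + sin β) = 1.891569 rad; t = (α − φ) mod 2π = 4.143090 rad, q = (φ − β) mod 2π = 3.508433 rad → L = 1.83·(4.143090 + 1.069901 + 3.508433) = 1.83·8.721424 = 15.960207 m
LSR: p² = d² − 2 + 2cos(α−β) + 2d(sin α + sin β) = -2.459934 < 0 → infeasible
RSL: p² = d² − 2 + 2cos(α−β) − 2d(sin α + sin β) = -0.390268 < 0 → infeasible
RLR: c = (6 − d² + 2cos(α−β) + 2d(sin α − sin β))/8 = 0.856914; p = 2π − arccos c = 5.741642 rad; φ = atan2(cos α − cos β, d − sin α + sin β) = 1.891569 rad; t = (α − φ + p/2) mod 2π = 0.730726 rad, q = (α − β − t + p) mod 2π = 0.096069 rad → L = 1.83·(0.730726 + 5.741642 + 0.096069) = 1.83·6.568436 = 12.020238 m
LRL: c = (6 − d² + 2cos(α−β) − 2d(sin α − sin β))/8 = 0.700439; p = 2π − arccos c = 5.488402 rad; φ = atan2(cos β − cos α, d + sin α − sin β) = -0.715336 rad; t = (φ − α + p/2) mod 2π = 2.277391 rad, q = (β − α − t + p) mod 2π = 1.842673 rad → L = 1.83·(2.277391 + 5.488402 + 1.842673) = 1.83·9.608465 = 17.583491 m
Shortest: RLR with L = 12.020238 m ≈ 12.0202 m
Convert RLR to answer units (arcs ×180/π): t = 0.730726·180/π = 41.8675°, p = 5.741642·180/π = 328.9718°, q = 0.096069·180/π = 5.5043°, L = 12.0202 m.

RLR: t = 41.8675°, p = 328.9718°, q = 5.5043°, L = 12.0202 m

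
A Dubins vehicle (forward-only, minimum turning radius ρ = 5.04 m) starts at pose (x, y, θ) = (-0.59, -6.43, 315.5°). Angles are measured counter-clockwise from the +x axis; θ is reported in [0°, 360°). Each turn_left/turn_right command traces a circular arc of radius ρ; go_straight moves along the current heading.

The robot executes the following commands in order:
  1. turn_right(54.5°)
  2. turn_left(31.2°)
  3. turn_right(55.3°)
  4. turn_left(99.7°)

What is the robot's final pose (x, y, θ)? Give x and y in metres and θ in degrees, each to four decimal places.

set_pose: (x, y, θ) = (-0.5900, -6.4300, 315.5000°), ρ = 5.04
turn_right(54.5°): centre at ρ to the right, rotate −54.5° → (0.8554, -10.8132, 261.0000°)
turn_left(31.2°): centre at ρ to the left, rotate +31.2° → (1.1669, -13.5060, 292.2000°)
turn_right(55.3°): centre at ρ to the right, rotate −55.3° → (0.7226, -18.1626, 236.9000°)
turn_left(99.7°): centre at ρ to the left, rotate +99.7° → (2.9431, -25.5405, 336.6000°)

(2.9431, -25.5405, 336.6000°)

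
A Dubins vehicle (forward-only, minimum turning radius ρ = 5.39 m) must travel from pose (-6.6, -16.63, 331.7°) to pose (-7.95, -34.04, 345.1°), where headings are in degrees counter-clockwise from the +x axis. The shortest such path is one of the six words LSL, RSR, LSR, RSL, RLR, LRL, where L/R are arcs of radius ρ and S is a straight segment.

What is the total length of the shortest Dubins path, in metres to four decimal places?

Let ψ = atan2(Δy, Δx) = atan2(-17.41, -1.35) = -94.4339° be the start→goal bearing.
Normalize: d = |goal − start| / ρ = 17.462262/5.39 = 3.239752, α = (θ_start − ψ) mod 360° = 66.1339° = 1.154255 rad, β = (θ_goal − ψ) mod 360° = 79.5339° = 1.388129 rad.
Common terms: sin α = 0.914494, cos α = 0.404600, sin β = 0.983363, cos β = 0.181653, cos(α−β) = 0.972776, d² = 10.495992. Work in radians in the unit-radius frame; every candidate has L = ρ·(t + p + q).
LSL: p² = 2 + d² − 2cos(α−β) + 2d(sin α − sin β) = 10.104204; p = √p² = 3.178711; φ = atan2(cos β − cos α, d + sin α − sin β) = -0.070195 rad; t = (φ − α) mod 2π = 5.058735 rad, q = (β − φ) mod 2π = 1.458324 rad → L = 5.39·(5.058735 + 3.178711 + 1.458324) = 5.39·9.695770 = 52.260203 m
RSR: p² = 2 + d² − 2cos(α−β) + 2d(sin β − sin α) = 10.996676; p = √p² = 3.316124; φ = atan2(cos α − cos β, d − sin α + sin β) = 0.067282 rad; t = (α − φ) mod 2π = 1.086973 rad, q = (φ − β) mod 2π = 4.962338 rad → L = 5.39·(1.086973 + 3.316124 + 4.962338) = 5.39·9.365435 = 50.479694 m
LSR: p² = d² − 2 + 2cos(α−β) + 2d(sin α + sin β) = 22.738711; p = √p² = 4.768512; φ = atan2(−cos α − cos β, d + sin α + sin β) − atan2(−2, p) = 0.283514 rad; t = (φ − α) mod 2π = 5.412445 rad, q = (φ − β) mod 2π = 5.178571 rad → L = 5.39·(5.412445 + 4.768512 + 5.178571) = 5.39·15.359528 = 82.787856 m
RSL: p² = d² − 2 + 2cos(α−β) − 2d(sin α + sin β) = -1.855624 < 0 → infeasible
RLR: c = (6 − d² + 2cos(α−β) + 2d(sin α − sin β))/8 = -0.374585; p = 2π − arccos c = 4.328440 rad; φ = atan2(cos α − cos β, d − sin α + sin β) = 0.067282 rad; t = (α − φ + p/2) mod 2π = 3.251193 rad, q = (α − β − t + p) mod 2π = 0.843373 rad → L = 5.39·(3.251193 + 4.328440 + 0.843373) = 5.39·8.423007 = 45.400005 m
LRL: c = (6 − d² + 2cos(α−β) − 2d(sin α − sin β))/8 = -0.263025; p = 2π − arccos c = 4.446232 rad; φ = atan2(cos β − cos α, d + sin α − sin β) = -0.070195 rad; t = (φ − α + p/2) mod 2π = 0.998666 rad, q = (β − α − t + p) mod 2π = 3.681440 rad → L = 5.39·(0.998666 + 4.446232 + 3.681440) = 5.39·9.126339 = 49.190965 m
Shortest: RLR with L = 45.400005 m ≈ 45.4000 m

45.4000 m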